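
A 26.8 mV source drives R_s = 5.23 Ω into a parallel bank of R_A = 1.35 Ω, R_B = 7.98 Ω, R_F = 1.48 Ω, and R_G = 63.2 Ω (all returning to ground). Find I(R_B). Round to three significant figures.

Combine the parallel branches: R_p = (1/1.35 + 1/7.98 + 1/1.48 + 1/63.2)⁻¹ = 0.6420 Ω.
V_A = 26.8 × 0.6420/5.872 = 2.930 mV.
Branch current I = V_A/R_B = 2.930/7.98 = 0.3672 mA.

I ≈ 0.367 mA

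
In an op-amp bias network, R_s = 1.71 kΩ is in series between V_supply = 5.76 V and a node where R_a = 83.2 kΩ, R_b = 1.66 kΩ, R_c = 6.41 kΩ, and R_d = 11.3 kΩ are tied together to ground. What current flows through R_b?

Equivalent of the parallel group: R_p = 1.164 kΩ.
V_A = 5.76 × 1.164/2.874 = 2.333 V.
I(R_b) = V_A / R_b = 2.333/1.66 = 1.406 mA.
(Check via current divider: I_total = 2.004 mA; share G_k/ΣG = 0.7013 → same result.)

I ≈ 1.41 mA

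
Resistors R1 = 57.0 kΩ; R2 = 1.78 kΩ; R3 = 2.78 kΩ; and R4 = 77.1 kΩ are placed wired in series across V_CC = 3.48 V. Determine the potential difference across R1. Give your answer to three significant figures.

ΣR = 57.0 + 1.78 + 2.78 + 77.1 = 138.7 kΩ.
V = V_CC · R/ΣR = 3.48 × 0.4111 = 1.431 V.

V ≈ 1.43 V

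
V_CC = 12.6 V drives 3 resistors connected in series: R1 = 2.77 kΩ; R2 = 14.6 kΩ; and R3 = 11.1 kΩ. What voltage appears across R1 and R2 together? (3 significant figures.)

ΣR = 2.77 + 14.6 + 11.1 = 28.47 kΩ.
R_{R1..R2} = 2.77 + 14.6 = 17.37 kΩ.
By the voltage-divider rule, V = 12.6 × 17.37/28.47 = 7.687 V.

V ≈ 7.69 V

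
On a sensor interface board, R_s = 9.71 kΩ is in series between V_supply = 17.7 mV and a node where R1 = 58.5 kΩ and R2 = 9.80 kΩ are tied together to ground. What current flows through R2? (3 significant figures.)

I ≈ 0.837 µA

Combine the parallel branches: R_p = (1/58.5 + 1/9.80)⁻¹ = 8.394 kΩ.
V_A = 17.7 × 8.394/18.10 = 8.207 mV.
I(R2) = V_A / R2 = 8.207/9.80 = 0.8374 µA.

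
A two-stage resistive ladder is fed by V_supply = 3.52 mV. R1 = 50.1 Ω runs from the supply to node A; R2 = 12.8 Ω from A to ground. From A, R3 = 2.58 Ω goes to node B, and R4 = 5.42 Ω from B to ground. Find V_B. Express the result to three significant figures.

The second stage (R3 + R4 = 8.000 Ω) loads node A in parallel with R2.
Effective lower resistance at A: R2 ‖ 8.000 = 4.923 Ω.
So V_A = 3.52 × 0.08947 = 0.3149 mV.
Then the unloaded second divider: V_B = V_A × R4/(R3+R4) = 0.3149 × 0.6775 = 0.2134 mV.

V_B ≈ 0.213 mV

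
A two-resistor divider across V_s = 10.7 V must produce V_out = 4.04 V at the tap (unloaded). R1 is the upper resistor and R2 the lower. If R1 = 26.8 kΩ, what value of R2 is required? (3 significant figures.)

The divider ratio is R2/(R1+R2) = 4.04/10.7 = 0.3776.
Rearranging, R2 = R1·k/(1−k) = 26.8 × 0.6066 = 16.26 kΩ.

R2 ≈ 16.3 kΩ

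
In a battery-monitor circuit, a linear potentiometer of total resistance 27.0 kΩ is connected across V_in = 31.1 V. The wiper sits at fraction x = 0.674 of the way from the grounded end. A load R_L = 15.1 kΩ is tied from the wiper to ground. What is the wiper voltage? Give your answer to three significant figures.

The pot divides into 8.802 kΩ above the wiper and 18.20 kΩ below.
R_L loads the lower segment: effective lower R = 8.252 kΩ.
Then V_out = V_in · 8.252/(8.802 + 8.252) = 15.05 V.

V_out ≈ 15.0 V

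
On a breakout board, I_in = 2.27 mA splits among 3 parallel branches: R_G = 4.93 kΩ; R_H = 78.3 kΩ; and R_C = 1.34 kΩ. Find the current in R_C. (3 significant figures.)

I ≈ 1.76 mA

Total conductance ΣG = 1/4.93 + 1/78.3 + 1/1.34 = 0.9619 (units of 1/kΩ).
By the current-divider rule, I = I_in · G_k/ΣG = 2.27 × 0.7758 = 1.761 mA.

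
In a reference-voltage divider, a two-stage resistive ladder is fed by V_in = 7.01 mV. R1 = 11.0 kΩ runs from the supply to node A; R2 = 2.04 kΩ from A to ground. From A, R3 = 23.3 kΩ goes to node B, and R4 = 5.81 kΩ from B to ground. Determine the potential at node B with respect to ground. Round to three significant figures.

V_B ≈ 0.207 mV

Looking into the second stage from A: R3 + R4 = 29.11 kΩ appears in parallel with R2.
R2 ‖ (R3+R4) = 1.906 kΩ.
First divider: V_A = V_in · 1.906/(11.0 + 1.906) = 1.035 mV.
Stage 2 is unloaded, so V_B = V_A · R4/(R3+R4) = 1.035 × 5.81/29.11 = 0.2067 mV.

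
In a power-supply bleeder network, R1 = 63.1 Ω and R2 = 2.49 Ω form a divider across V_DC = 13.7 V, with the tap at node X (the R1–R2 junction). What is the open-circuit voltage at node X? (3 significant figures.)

Open-circuit (no load on X): V_th = V_DC · R2/(R1 + R2) = 13.7 × 2.49/(63.10 + 2.49) = 0.5201 V.

V_th ≈ 0.520 V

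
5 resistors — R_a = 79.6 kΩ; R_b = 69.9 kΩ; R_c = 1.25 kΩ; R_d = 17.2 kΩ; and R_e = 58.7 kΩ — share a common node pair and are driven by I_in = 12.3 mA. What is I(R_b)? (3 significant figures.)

I ≈ 0.195 mA

Conductances: ΣG = 1/79.6 + 1/69.9 + 1/1.25 + 1/17.2 + 1/58.7 = 0.9020 (1/kΩ).
Current divider: I(R_b) = I_in · G_k/ΣG = 12.3 × (0.01431/0.9020) = 12.3 × 0.01586 = 0.1951 mA.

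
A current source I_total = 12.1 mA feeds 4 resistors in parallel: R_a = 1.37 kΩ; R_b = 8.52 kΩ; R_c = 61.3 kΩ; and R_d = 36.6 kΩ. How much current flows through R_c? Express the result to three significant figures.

I ≈ 0.222 mA

Total conductance ΣG = 1/1.37 + 1/8.52 + 1/61.3 + 1/36.6 = 0.8909 (units of 1/kΩ).
R_c takes the fraction G_k/ΣG = 0.01631/0.8909 = 0.01831, so I = 12.1 × 0.01831 = 0.2216 mA.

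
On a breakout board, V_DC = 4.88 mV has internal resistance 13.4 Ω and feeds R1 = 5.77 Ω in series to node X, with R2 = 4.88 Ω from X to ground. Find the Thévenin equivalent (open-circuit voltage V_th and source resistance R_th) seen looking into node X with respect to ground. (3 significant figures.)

V_th ≈ 0.990 mV, R_th ≈ 3.89 Ω

R1' = 13.4 + 5.77 = 19.17 Ω (source resistance + R1).
V_th is the unloaded tap voltage: V_DC · R2/(R1'+R2) = 4.88 × 0.2029 = 0.9902 mV.
With V_DC suppressed (replaced by a short), R_th = R1' ‖ R2 = (19.17 × 4.88)/(19.17 + 4.88) = 3.890 Ω.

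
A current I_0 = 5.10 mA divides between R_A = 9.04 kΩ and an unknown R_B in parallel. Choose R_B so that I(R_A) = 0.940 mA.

Two-branch current divider: I_A = I_0 · R_B/(R_A + R_B).
0.940/5.10 = R_B/(R_A + R_B) → R_B = R_A · (0.1843)/(1 − 0.1843) = 9.04 × 0.2260 = 2.043 kΩ.

R_B ≈ 2.04 kΩ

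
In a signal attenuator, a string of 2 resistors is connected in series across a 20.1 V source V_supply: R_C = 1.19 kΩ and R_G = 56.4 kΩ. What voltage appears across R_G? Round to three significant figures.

V ≈ 19.7 V

Total series resistance ΣR = 1.19 + 56.4 = 57.59 kΩ.
V = V_supply · R/ΣR = 20.1 × 0.9793 = 19.68 V.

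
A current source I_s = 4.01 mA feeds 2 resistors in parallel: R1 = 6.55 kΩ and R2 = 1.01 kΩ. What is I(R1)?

I ≈ 0.536 mA

With just two branches, the current splits inversely with resistance.
So I = 4.01 × 1.01/7.560 = 0.5357 mA.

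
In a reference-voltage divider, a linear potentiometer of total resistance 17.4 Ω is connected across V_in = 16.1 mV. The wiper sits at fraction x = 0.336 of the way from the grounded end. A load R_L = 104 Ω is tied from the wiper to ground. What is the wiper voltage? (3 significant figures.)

V_out ≈ 5.21 mV

Split the track: R_lower = x·R_p = 5.846 Ω, R_upper = (1−x)·R_p = 11.55 Ω.
(x·R_p) ‖ R_L = 5.535 Ω.
V_out = 16.1 × 5.535/(11.55 + 5.535) = 5.215 mV.
(Unloaded: V_out = x·V_in = 5.41 mV.)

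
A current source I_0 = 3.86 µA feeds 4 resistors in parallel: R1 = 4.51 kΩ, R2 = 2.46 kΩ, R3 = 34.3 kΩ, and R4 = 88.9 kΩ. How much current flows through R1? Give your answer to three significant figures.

Total conductance ΣG = 1/4.51 + 1/2.46 + 1/34.3 + 1/88.9 = 0.6686 (units of 1/kΩ).
Current divider: I(R1) = I_0 · G_k/ΣG = 3.86 × (0.2217/0.6686) = 3.86 × 0.3316 = 1.280 µA.

I ≈ 1.28 µA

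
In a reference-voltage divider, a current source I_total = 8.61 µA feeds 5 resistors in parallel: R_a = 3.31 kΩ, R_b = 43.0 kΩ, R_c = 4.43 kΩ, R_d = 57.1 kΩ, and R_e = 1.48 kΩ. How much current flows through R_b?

I ≈ 0.161 µA

Total conductance ΣG = 1/3.31 + 1/43.0 + 1/4.43 + 1/57.1 + 1/1.48 = 1.244 (units of 1/kΩ).
Current divider: I(R_b) = I_total · G_k/ΣG = 8.61 × (0.02326/1.244) = 8.61 × 0.01869 = 0.1609 µA.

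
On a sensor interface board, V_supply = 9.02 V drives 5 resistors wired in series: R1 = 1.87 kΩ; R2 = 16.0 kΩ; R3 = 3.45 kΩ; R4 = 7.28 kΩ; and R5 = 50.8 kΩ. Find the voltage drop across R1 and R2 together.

V ≈ 2.03 V

ΣR = 1.87 + 16.0 + 3.45 + 7.28 + 50.8 = 79.40 kΩ.
R_{R1..R2} = 1.87 + 16.0 = 17.87 kΩ.
V = V_supply · R/ΣR = 9.02 × 0.2251 = 2.030 V.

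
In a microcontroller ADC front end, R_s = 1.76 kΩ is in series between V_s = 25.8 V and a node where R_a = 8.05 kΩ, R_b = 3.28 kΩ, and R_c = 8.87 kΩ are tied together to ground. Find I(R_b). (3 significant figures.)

I ≈ 4.03 mA

Equivalent of the parallel group: R_p = 1.846 kΩ.
V_A = 25.8 × 1.846/3.606 = 13.21 V.
Branch current I = V_A/R_b = 13.21/3.28 = 4.026 mA.
(Check via current divider: I_total = 7.156 mA; share G_k/ΣG = 0.5627 → same result.)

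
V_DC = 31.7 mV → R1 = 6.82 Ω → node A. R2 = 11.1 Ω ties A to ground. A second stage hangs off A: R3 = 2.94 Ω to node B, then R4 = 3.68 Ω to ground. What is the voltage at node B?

Looking into the second stage from A: R3 + R4 = 6.620 Ω appears in parallel with R2.
R2 ‖ (R3+R4) = 4.147 Ω.
First divider: V_A = V_DC · 4.147/(6.82 + 4.147) = 11.99 mV.
Then the unloaded second divider: V_B = V_A × R4/(R3+R4) = 11.99 × 0.5559 = 6.663 mV.

V_B ≈ 6.66 mV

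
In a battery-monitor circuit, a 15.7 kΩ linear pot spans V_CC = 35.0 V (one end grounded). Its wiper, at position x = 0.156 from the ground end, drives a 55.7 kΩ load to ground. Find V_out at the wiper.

V_out ≈ 5.26 V

The pot divides into 13.25 kΩ above the wiper and 2.449 kΩ below.
(x·R_p) ‖ R_L = 2.346 kΩ.
Loaded-divider output: V_out = 35.0 × 0.1504 = 5.265 V.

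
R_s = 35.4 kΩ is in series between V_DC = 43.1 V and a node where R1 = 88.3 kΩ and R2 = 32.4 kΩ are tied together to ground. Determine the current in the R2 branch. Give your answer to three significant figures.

I ≈ 0.533 mA

Equivalent of the parallel group: R_p = 23.70 kΩ.
V_A = 43.1 × 23.70/59.10 = 17.28 V.
Branch current I = V_A/R2 = 17.28/32.4 = 0.5335 mA.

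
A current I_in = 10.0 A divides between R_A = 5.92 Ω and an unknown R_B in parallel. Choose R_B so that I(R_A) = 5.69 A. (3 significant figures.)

R_B ≈ 7.82 Ω

Two-branch current divider: I_A = I_in · R_B/(R_A + R_B).
5.69/10.0 = R_B/(R_A + R_B) → R_B = R_A · (0.5690)/(1 − 0.5690) = 5.92 × 1.320 = 7.815 Ω.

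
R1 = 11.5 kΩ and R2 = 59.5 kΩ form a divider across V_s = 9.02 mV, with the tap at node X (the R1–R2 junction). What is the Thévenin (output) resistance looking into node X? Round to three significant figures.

Looking into X with the source shorted: R_th = R1·R2/(R1+R2) = 11.50 × 59.5/71.00 = 9.637 kΩ.

R_th ≈ 9.64 kΩ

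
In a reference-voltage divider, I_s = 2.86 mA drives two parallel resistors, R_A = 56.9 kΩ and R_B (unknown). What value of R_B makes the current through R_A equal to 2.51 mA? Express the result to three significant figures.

R_B ≈ 408 kΩ

Two-branch current divider: I_A = I_s · R_B/(R_A + R_B).
2.51/2.86 = R_B/(R_A + R_B) → R_B = R_A · (0.8776)/(1 − 0.8776) = 56.9 × 7.171 = 408.1 kΩ.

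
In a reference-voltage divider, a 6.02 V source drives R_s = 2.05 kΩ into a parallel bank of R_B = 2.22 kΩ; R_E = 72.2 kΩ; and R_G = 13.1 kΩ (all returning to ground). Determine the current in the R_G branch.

Equivalent of the parallel group: R_p = 1.850 kΩ.
V_A = 6.02 × 1.850/3.900 = 2.855 V.
Branch current I = V_A/R_G = 2.855/13.1 = 0.2180 mA.

I ≈ 0.218 mA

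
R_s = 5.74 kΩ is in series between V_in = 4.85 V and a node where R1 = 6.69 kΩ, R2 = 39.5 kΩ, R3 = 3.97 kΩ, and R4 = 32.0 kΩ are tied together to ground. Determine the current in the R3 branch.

I ≈ 0.337 mA

Equivalent of the parallel group: R_p = 2.184 kΩ.
V_A by voltage divider: V_A = 4.85 × 2.184/(5.74 + 2.184) = 1.337 V.
I(R3) = V_A / R3 = 1.337/3.97 = 0.3367 mA.
(Check via current divider: I_total = 0.6121 mA; share G_k/ΣG = 0.5501 → same result.)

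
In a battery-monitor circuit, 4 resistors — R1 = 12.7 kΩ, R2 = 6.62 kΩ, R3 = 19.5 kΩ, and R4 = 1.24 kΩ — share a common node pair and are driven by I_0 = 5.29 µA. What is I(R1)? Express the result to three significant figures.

ΣG = 1/12.7 + 1/6.62 + 1/19.5 + 1/1.24 = 1.088.
R1 takes the fraction G_k/ΣG = 0.07874/1.088 = 0.07240, so I = 5.29 × 0.07240 = 0.3830 µA.

I ≈ 0.383 µA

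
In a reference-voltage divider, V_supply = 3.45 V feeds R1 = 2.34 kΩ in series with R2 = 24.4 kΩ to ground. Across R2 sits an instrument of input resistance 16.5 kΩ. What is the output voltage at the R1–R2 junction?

V_out ≈ 2.79 V

R2 ‖ R_L = (24.4 × 16.5)/(24.4 + 16.5) = 9.844 kΩ.
Voltage divider with the loaded lower leg: V_out = 3.45 × 9.844/(2.34 + 9.844) = 3.45 × 0.8079 = 2.787 V.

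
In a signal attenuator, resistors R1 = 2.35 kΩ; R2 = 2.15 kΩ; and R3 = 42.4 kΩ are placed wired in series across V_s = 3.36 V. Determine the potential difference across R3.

V ≈ 3.04 V

Series total: ΣR = 2.35 + 2.15 + 42.4 = 46.90 kΩ.
By the voltage-divider rule, V = 3.36 × 42.40/46.90 = 3.038 V.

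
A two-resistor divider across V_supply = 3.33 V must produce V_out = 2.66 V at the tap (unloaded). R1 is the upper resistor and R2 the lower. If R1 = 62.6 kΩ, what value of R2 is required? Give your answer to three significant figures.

V_out/V_supply = R2/(R1+R2) = 0.7988.
R2 = R1 · 0.7988/(1 − 0.7988) = 248.5 kΩ.

R2 ≈ 249 kΩ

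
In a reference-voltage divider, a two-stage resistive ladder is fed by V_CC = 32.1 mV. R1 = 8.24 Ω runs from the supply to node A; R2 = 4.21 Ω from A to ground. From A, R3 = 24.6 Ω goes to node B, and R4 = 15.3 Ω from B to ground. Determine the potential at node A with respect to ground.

V_A ≈ 10.1 mV

Node A sees R2 in parallel with the series input of stage 2, R3 + R4 = 39.90 Ω.
Effective lower resistance at A: R2 ‖ 39.90 = 3.808 Ω.
V_A = 32.1 × 3.808/(8.24 + 3.808) = 10.15 mV.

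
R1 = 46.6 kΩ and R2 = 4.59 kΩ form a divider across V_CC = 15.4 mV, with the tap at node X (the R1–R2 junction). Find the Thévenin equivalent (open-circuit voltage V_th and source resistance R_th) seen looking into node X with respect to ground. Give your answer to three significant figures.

V_th ≈ 1.38 mV, R_th ≈ 4.18 kΩ

V_th is the unloaded tap voltage: V_CC · R2/(R1+R2) = 15.4 × 0.08967 = 1.381 mV.
Zeroing V_CC shorts the top of R1 to ground, so R_th = R1 ‖ R2 = 4.178 kΩ.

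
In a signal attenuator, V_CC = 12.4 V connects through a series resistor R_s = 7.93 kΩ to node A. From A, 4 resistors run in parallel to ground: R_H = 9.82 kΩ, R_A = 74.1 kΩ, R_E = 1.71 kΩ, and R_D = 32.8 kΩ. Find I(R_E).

I ≈ 1.07 mA

Combine the parallel branches: R_p = (1/9.82 + 1/74.1 + 1/1.71 + 1/32.8)⁻¹ = 1.369 kΩ.
V_A = 12.4 × 1.369/9.299 = 1.825 V.
Branch current I = V_A/R_E = 1.825/1.71 = 1.067 mA.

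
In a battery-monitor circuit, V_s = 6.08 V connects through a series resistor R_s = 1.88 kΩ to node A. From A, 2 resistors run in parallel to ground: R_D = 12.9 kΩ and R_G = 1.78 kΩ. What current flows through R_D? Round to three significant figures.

Equivalent of the parallel group: R_p = 1.564 kΩ.
V_A = 6.08 × 1.564/3.444 = 2.761 V.
Branch current I = V_A/R_D = 2.761/12.9 = 0.2140 mA.

I ≈ 0.214 mA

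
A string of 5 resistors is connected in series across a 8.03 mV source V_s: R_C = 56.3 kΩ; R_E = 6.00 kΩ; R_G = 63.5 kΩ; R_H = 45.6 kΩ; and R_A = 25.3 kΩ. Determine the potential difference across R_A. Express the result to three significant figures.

Series total: ΣR = 56.3 + 6.00 + 63.5 + 45.6 + 25.3 = 196.7 kΩ.
By the voltage-divider rule, V = 8.03 × 25.30/196.7 = 1.033 mV.

V ≈ 1.03 mV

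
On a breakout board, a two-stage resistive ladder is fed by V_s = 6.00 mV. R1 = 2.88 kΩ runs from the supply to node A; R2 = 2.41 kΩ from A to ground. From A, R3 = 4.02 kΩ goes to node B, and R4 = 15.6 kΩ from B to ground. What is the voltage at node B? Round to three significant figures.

V_B ≈ 2.04 mV

The second stage (R3 + R4 = 19.62 kΩ) loads node A in parallel with R2.
Effective lower resistance at A: R2 ‖ 19.62 = 2.146 kΩ.
First divider: V_A = V_s · 2.146/(2.88 + 2.146) = 2.562 mV.
Then the unloaded second divider: V_B = V_A × R4/(R3+R4) = 2.562 × 0.7951 = 2.037 mV.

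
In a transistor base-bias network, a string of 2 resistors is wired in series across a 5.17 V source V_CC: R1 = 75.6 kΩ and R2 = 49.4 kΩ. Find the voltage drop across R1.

V ≈ 3.13 V

ΣR = 75.6 + 49.4 = 125.0 kΩ.
Voltage divider: V = V_CC · (75.60 / 125.0) = 5.17 × 0.6048 = 3.127 V.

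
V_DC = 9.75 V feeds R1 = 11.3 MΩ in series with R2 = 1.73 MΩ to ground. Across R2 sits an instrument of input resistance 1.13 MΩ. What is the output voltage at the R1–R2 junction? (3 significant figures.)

R2 ‖ R_L = (1.73 × 1.13)/(1.73 + 1.13) = 0.6835 MΩ.
Then V_out = V_DC · R2'/(R1 + R2') = 9.75 × 0.6835/11.98 = 0.5561 V.
(Unloaded it would be 1.29 V; the load pulls it down.)

V_out ≈ 0.556 V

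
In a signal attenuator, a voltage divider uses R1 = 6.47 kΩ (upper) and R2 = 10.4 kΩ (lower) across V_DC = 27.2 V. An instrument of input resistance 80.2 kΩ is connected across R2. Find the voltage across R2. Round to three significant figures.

V_out ≈ 16.0 V

R2 ‖ R_L = (10.4 × 80.2)/(10.4 + 80.2) = 9.206 kΩ.
Now apply the divider: V_out = 27.2 × 0.5873 = 15.97 V.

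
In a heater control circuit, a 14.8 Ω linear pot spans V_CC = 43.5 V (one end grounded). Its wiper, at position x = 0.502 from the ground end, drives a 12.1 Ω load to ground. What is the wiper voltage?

V_out ≈ 16.7 V

Split the track: R_lower = x·R_p = 7.430 Ω, R_upper = (1−x)·R_p = 7.370 Ω.
(x·R_p) ‖ R_L = 4.603 Ω.
Loaded-divider output: V_out = 43.5 × 0.3844 = 16.72 V.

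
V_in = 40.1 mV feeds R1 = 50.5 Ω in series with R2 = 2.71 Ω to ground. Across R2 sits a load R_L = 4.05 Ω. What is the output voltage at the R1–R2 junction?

The load sits in parallel with R2, giving an effective lower resistance R2' = R2·R_L/(R2+R_L) = 1.624 Ω.
Voltage divider with the loaded lower leg: V_out = 40.1 × 1.624/(50.5 + 1.624) = 40.1 × 0.03115 = 1.249 mV.

V_out ≈ 1.25 mV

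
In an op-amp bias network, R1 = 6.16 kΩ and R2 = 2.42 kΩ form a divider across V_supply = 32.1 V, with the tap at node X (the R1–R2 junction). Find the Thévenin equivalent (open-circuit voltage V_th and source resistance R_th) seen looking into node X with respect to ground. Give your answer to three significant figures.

V_th ≈ 9.05 V, R_th ≈ 1.74 kΩ

V_th is the unloaded tap voltage: V_supply · R2/(R1+R2) = 32.1 × 0.2821 = 9.054 V.
With V_supply suppressed (replaced by a short), R_th = R1 ‖ R2 = (6.160 × 2.42)/(6.160 + 2.42) = 1.737 kΩ.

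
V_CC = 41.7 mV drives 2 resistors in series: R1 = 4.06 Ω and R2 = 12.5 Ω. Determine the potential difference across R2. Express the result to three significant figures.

V ≈ 31.5 mV

Series total: ΣR = 4.06 + 12.5 = 16.56 Ω.
By the voltage-divider rule, V = 41.7 × 12.50/16.56 = 31.48 mV.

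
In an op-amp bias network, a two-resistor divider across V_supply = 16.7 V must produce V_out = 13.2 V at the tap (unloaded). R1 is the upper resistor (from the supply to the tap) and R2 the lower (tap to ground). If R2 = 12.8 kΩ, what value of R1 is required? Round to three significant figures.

R1 ≈ 3.39 kΩ

V_out/V_supply = R2/(R1+R2) = 0.7904.
R1 = R2·(1/k − 1) = 12.8 × 0.2652 = 3.394 kΩ.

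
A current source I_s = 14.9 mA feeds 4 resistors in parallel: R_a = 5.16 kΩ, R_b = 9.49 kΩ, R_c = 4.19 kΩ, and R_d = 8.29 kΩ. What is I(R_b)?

I ≈ 2.38 mA

ΣG = 1/5.16 + 1/9.49 + 1/4.19 + 1/8.29 = 0.6585.
By the current-divider rule, I = I_s · G_k/ΣG = 14.9 × 0.1600 = 2.384 mA.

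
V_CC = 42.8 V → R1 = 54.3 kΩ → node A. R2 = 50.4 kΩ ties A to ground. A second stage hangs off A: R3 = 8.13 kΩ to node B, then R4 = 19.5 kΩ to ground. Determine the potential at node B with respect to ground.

V_B ≈ 7.47 V

Node A sees R2 in parallel with the series input of stage 2, R3 + R4 = 27.63 kΩ.
Effective lower resistance at A: R2 ‖ 27.63 = 17.85 kΩ.
First divider: V_A = V_CC · 17.85/(54.3 + 17.85) = 10.59 V.
Then the unloaded second divider: V_B = V_A × R4/(R3+R4) = 10.59 × 0.7058 = 7.472 V.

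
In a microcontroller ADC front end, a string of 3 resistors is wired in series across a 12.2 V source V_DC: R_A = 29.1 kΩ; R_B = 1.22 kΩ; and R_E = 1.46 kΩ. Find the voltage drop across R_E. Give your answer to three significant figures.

V ≈ 0.560 V

ΣR = 29.1 + 1.22 + 1.46 = 31.78 kΩ.
Voltage divider: V = V_DC · (1.460 / 31.78) = 12.2 × 0.04594 = 0.5605 V.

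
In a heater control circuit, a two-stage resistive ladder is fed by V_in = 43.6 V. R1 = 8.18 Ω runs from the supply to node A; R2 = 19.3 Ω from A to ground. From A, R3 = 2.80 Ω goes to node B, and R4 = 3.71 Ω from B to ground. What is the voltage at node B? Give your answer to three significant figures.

Looking into the second stage from A: R3 + R4 = 6.510 Ω appears in parallel with R2.
Effective lower resistance at A: R2 ‖ 6.510 = 4.868 Ω.
So V_A = 43.6 × 0.3731 = 16.27 V.
Then the unloaded second divider: V_B = V_A × R4/(R3+R4) = 16.27 × 0.5699 = 9.270 V.

V_B ≈ 9.27 V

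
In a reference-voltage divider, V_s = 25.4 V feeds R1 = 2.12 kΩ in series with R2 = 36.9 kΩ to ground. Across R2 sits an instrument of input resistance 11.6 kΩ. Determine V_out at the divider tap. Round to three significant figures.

R2 ‖ R_L = (36.9 × 11.6)/(36.9 + 11.6) = 8.826 kΩ.
Voltage divider with the loaded lower leg: V_out = 25.4 × 8.826/(2.12 + 8.826) = 25.4 × 0.8063 = 20.48 V.
(Unloaded it would be 24.0 V; the load pulls it down.)

V_out ≈ 20.5 V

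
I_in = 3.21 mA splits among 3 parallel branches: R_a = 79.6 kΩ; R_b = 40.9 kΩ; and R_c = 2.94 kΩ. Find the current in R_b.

Conductances: ΣG = 1/79.6 + 1/40.9 + 1/2.94 = 0.3771 (1/kΩ).
R_b takes the fraction G_k/ΣG = 0.02445/0.3771 = 0.06483, so I = 3.21 × 0.06483 = 0.2081 mA.

I ≈ 0.208 mA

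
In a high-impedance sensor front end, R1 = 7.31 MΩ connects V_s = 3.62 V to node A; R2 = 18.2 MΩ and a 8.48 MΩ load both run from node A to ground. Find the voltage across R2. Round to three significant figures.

V_out ≈ 1.60 V

The load sits in parallel with R2, giving an effective lower resistance R2' = R2·R_L/(R2+R_L) = 5.785 MΩ.
Voltage divider with the loaded lower leg: V_out = 3.62 × 5.785/(7.31 + 5.785) = 3.62 × 0.4418 = 1.599 V.
(Unloaded it would be 2.58 V; the load pulls it down.)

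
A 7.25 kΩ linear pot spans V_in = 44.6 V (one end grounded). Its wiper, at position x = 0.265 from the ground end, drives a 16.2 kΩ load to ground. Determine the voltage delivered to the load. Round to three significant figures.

Split the track: R_lower = x·R_p = 1.921 kΩ, R_upper = (1−x)·R_p = 5.329 kΩ.
Lower segment in parallel with the load: 1.921 ‖ 16.2 = 1.718 kΩ.
V_out = 44.6 × 1.718/(5.329 + 1.718) = 10.87 V.
(Unloaded: V_out = x·V_in = 11.8 V.)

V_out ≈ 10.9 V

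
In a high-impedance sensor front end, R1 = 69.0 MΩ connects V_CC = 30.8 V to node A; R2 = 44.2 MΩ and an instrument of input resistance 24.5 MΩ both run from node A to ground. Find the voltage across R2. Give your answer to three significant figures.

V_out ≈ 5.73 V

First combine the lower leg with the load: R2 ‖ R_L = 15.76 MΩ.
Then V_out = V_CC · R2'/(R1 + R2') = 30.8 × 15.76/84.76 = 5.728 V.
(Unloaded it would be 12.0 V; the load pulls it down.)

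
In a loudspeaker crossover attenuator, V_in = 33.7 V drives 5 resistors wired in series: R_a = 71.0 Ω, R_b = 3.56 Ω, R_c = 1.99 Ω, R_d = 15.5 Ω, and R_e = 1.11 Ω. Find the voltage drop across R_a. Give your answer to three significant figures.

Total series resistance ΣR = 71.0 + 3.56 + 1.99 + 15.5 + 1.11 = 93.16 Ω.
By the voltage-divider rule, V = 33.7 × 71.00/93.16 = 25.68 V.

V ≈ 25.7 V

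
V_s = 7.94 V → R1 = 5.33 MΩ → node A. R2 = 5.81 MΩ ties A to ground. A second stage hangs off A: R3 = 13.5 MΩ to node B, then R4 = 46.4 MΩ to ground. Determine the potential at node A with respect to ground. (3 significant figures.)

Looking into the second stage from A: R3 + R4 = 59.90 MΩ appears in parallel with R2.
R2 ‖ (R3+R4) = 5.296 MΩ.
First divider: V_A = V_s · 5.296/(5.33 + 5.296) = 3.957 V.

V_A ≈ 3.96 V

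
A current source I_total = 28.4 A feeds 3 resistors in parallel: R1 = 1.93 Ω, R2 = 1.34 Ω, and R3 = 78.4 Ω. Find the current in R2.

I ≈ 16.6 A

Total conductance ΣG = 1/1.93 + 1/1.34 + 1/78.4 = 1.277 (units of 1/Ω).
Current divider: I(R2) = I_total · G_k/ΣG = 28.4 × (0.7463/1.277) = 28.4 × 0.5843 = 16.59 A.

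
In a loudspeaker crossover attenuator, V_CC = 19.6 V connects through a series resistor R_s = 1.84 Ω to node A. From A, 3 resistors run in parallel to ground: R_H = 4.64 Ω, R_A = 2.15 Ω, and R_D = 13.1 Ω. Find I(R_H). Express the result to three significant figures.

Equivalent of the parallel group: R_p = 1.321 Ω.
Node voltage V_A = V_CC · R_p/(R_s + R_p) = 19.6 × 0.4179 = 8.191 V.
I(R_H) = V_A / R_H = 8.191/4.64 = 1.765 A.

I ≈ 1.77 A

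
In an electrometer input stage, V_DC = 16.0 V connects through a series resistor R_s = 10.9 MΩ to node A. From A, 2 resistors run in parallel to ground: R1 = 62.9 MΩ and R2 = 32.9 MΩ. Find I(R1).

I ≈ 0.169 µA

Combine the parallel branches: R_p = (1/62.9 + 1/32.9)⁻¹ = 21.60 MΩ.
Node voltage V_A = V_DC · R_p/(R_s + R_p) = 16.0 × 0.6646 = 10.63 V.
Branch current I = V_A/R1 = 10.63/62.9 = 0.1691 µA.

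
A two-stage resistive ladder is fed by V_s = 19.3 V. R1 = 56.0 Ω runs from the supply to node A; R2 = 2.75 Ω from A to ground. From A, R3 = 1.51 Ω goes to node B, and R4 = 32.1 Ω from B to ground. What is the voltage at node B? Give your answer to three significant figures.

V_B ≈ 0.800 V

Looking into the second stage from A: R3 + R4 = 33.61 Ω appears in parallel with R2.
Effective lower resistance at A: R2 ‖ 33.61 = 2.542 Ω.
V_A = 19.3 × 2.542/(56.0 + 2.542) = 0.8380 V.
Stage 2 is unloaded, so V_B = V_A · R4/(R3+R4) = 0.8380 × 32.1/33.61 = 0.8004 V.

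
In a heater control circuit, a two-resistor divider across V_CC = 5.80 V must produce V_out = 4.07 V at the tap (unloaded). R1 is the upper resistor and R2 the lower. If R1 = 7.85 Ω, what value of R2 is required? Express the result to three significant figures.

R2 ≈ 18.5 Ω

V_out/V_CC = R2/(R1+R2) = 0.7017.
So R2 = R1 · V_out/(V_CC − V_out) = 7.85 × 4.07/(5.80 − 4.07) = 7.85 × 2.353 = 18.47 Ω.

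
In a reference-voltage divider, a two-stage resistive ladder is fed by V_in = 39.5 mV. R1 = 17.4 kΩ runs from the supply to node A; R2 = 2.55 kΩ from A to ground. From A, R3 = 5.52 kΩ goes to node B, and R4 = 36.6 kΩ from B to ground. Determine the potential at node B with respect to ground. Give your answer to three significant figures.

V_B ≈ 4.17 mV

Node A sees R2 in parallel with the series input of stage 2, R3 + R4 = 42.12 kΩ.
R2 ‖ (R3+R4) = 2.404 kΩ.
V_A = 39.5 × 2.404/(17.4 + 2.404) = 4.796 mV.
Stage 2 is unloaded, so V_B = V_A · R4/(R3+R4) = 4.796 × 36.6/42.12 = 4.167 mV.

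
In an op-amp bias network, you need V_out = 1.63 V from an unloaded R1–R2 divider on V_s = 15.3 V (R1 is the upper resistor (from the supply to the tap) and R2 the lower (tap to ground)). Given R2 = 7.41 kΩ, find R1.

R1 ≈ 62.1 kΩ

Required fraction k = V_out/V_s = 0.1065.
So R1 = R2 · (V_s/V_out − 1) = 7.41 × (15.3/1.63 − 1) = 7.41 × 8.387 = 62.14 kΩ.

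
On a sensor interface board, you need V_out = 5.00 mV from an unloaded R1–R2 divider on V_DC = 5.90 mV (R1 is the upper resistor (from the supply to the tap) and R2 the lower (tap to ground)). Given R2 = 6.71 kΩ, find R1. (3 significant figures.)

V_out/V_DC = R2/(R1+R2) = 0.8475.
Rearranging, R1 = R2·(1−k)/k = 6.71 × 0.1800 = 1.208 kΩ.

R1 ≈ 1.21 kΩ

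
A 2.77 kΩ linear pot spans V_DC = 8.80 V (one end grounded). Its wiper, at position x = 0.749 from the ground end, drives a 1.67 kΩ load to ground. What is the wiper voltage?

Lower segment x·R_p = 2.075 kΩ; upper segment (1−x)·R_p = 0.6953 kΩ.
R_L loads the lower segment: effective lower R = 0.9252 kΩ.
V_out = 8.80 × 0.9252/(0.6953 + 0.9252) = 5.024 V.

V_out ≈ 5.02 V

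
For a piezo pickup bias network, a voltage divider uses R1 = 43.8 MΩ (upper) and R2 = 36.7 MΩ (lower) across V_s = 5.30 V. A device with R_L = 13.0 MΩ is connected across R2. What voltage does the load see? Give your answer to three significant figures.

R2 ‖ R_L = (36.7 × 13.0)/(36.7 + 13.0) = 9.600 MΩ.
Now apply the divider: V_out = 5.30 × 0.1798 = 0.9528 V.
(Unloaded it would be 2.42 V; the load pulls it down.)

V_out ≈ 0.953 V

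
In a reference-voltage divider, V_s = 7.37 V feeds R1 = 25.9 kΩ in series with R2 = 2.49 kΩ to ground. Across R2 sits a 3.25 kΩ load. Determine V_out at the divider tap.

V_out ≈ 0.380 V

R2 ‖ R_L = (2.49 × 3.25)/(2.49 + 3.25) = 1.410 kΩ.
Then V_out = V_s · R2'/(R1 + R2') = 7.37 × 1.410/27.31 = 0.3805 V.
(Unloaded it would be 0.646 V; the load pulls it down.)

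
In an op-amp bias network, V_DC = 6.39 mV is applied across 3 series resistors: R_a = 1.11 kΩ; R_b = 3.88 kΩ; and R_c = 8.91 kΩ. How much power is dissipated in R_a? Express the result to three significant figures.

P ≈ 0.235 nW

The common current is I = 6.39/13.90 = 0.4597 µA.
V(R_a) = I·R = 0.5103 mV; P = V·I = 0.5103 × 0.4597 = 0.2346 nW.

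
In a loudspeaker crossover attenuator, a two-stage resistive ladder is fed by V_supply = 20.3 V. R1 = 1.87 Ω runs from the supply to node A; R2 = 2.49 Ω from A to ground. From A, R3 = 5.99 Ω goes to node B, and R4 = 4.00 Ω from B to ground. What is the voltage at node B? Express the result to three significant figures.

V_B ≈ 4.19 V

Node A sees R2 in parallel with the series input of stage 2, R3 + R4 = 9.990 Ω.
R2 ‖ (R3+R4) = 1.993 Ω.
So V_A = 20.3 × 0.5159 = 10.47 V.
Stage 2 is unloaded, so V_B = V_A · R4/(R3+R4) = 10.47 × 4.00/9.990 = 4.194 V.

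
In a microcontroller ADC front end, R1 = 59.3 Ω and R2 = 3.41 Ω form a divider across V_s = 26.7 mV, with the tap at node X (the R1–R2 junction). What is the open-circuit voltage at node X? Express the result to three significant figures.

V_th ≈ 1.45 mV

V_th is the unloaded tap voltage: V_s · R2/(R1+R2) = 26.7 × 0.05438 = 1.452 mV.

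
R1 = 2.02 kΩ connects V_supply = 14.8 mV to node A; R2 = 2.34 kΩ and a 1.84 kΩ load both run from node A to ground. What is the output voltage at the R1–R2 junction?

First combine the lower leg with the load: R2 ‖ R_L = 1.030 kΩ.
Voltage divider with the loaded lower leg: V_out = 14.8 × 1.030/(2.02 + 1.030) = 14.8 × 0.3377 = 4.998 mV.

V_out ≈ 5.00 mV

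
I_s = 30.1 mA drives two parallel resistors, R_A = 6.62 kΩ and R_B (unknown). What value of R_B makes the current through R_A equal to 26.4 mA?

In a two-way split, I_A/I_s = R_B/(R_A + R_B).
With f = 0.8771, R_B = R_A · f/(1−f) = 6.62 × 7.135 = 47.23 kΩ.

R_B ≈ 47.2 kΩ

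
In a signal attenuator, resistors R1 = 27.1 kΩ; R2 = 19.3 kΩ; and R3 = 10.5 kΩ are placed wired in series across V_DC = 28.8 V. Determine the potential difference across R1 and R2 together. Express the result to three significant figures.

ΣR = 27.1 + 19.3 + 10.5 = 56.90 kΩ.
R_{R1..R2} = 27.1 + 19.3 = 46.40 kΩ.
By the voltage-divider rule, V = 28.8 × 46.40/56.90 = 23.49 V.

V ≈ 23.5 V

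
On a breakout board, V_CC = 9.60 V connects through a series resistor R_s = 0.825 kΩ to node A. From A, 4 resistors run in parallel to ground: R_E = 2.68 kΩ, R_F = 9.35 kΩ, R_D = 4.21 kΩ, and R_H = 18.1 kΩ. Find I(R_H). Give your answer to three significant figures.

Equivalent of the parallel group: R_p = 1.294 kΩ.
Node voltage V_A = V_CC · R_p/(R_s + R_p) = 9.60 × 0.6106 = 5.862 V.
Branch current I = V_A/R_H = 5.862/18.1 = 0.3239 mA.

I ≈ 0.324 mA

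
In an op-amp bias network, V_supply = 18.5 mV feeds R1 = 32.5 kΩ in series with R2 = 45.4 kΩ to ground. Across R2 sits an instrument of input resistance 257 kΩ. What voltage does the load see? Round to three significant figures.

V_out ≈ 10.0 mV

First combine the lower leg with the load: R2 ‖ R_L = 38.58 kΩ.
Voltage divider with the loaded lower leg: V_out = 18.5 × 38.58/(32.5 + 38.58) = 18.5 × 0.5428 = 10.04 mV.
(Unloaded it would be 10.8 mV; the load pulls it down.)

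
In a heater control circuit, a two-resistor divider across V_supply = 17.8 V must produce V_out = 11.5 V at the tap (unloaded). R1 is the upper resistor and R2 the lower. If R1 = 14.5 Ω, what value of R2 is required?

The divider ratio is R2/(R1+R2) = 11.5/17.8 = 0.6461.
R2 = R1 · 0.6461/(1 − 0.6461) = 26.47 Ω.

R2 ≈ 26.5 Ω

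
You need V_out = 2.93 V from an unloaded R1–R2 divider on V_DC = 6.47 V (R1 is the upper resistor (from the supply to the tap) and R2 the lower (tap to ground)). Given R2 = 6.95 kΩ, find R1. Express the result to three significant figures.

V_out/V_DC = R2/(R1+R2) = 0.4529.
Rearranging, R1 = R2·(1−k)/k = 6.95 × 1.208 = 8.397 kΩ.

R1 ≈ 8.40 kΩ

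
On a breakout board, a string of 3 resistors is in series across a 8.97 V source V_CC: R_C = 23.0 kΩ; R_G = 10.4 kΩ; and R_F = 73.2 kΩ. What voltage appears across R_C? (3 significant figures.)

V ≈ 1.94 V

Series total: ΣR = 23.0 + 10.4 + 73.2 = 106.6 kΩ.
V = V_CC · R/ΣR = 8.97 × 0.2158 = 1.935 V.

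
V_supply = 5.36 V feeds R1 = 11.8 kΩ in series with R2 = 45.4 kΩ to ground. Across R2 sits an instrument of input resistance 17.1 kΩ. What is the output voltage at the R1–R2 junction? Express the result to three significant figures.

First combine the lower leg with the load: R2 ‖ R_L = 12.42 kΩ.
Then V_out = V_supply · R2'/(R1 + R2') = 5.36 × 12.42/24.22 = 2.749 V.

V_out ≈ 2.75 V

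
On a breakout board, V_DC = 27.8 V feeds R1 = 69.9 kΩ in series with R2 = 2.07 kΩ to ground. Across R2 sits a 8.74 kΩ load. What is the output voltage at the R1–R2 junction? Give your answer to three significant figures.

The load sits in parallel with R2, giving an effective lower resistance R2' = R2·R_L/(R2+R_L) = 1.674 kΩ.
Then V_out = V_DC · R2'/(R1 + R2') = 27.8 × 1.674/71.57 = 0.6501 V.
(Unloaded it would be 0.800 V; the load pulls it down.)

V_out ≈ 0.650 V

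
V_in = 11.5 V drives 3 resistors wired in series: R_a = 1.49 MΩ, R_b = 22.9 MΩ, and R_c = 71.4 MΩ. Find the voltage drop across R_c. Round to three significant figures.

V ≈ 8.57 V

Series total: ΣR = 1.49 + 22.9 + 71.4 = 95.79 MΩ.
V = V_in · R/ΣR = 11.5 × 0.7454 = 8.572 V.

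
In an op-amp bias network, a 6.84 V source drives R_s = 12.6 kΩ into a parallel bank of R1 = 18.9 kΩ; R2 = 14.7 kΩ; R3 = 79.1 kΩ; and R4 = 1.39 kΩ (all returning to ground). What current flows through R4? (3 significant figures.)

Parallel bank: R_p = 1/(1/18.9 + 1/14.7 + 1/79.1 + 1/1.39) = 1.172 kΩ.
V_A by voltage divider: V_A = 6.84 × 1.172/(12.6 + 1.172) = 0.5822 V.
Branch current I = V_A/R4 = 0.5822/1.39 = 0.4189 mA.

I ≈ 0.419 mA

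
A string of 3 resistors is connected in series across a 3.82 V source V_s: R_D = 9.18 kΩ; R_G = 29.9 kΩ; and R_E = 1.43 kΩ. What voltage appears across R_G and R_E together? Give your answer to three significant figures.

ΣR = 9.18 + 29.9 + 1.43 = 40.51 kΩ.
R_{R_G..R_E} = 29.9 + 1.43 = 31.33 kΩ.
V = V_s · R/ΣR = 3.82 × 0.7734 = 2.954 V.

V ≈ 2.95 V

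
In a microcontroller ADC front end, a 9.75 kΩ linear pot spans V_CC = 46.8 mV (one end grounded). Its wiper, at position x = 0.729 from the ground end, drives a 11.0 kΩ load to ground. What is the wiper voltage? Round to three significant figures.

The pot divides into 2.642 kΩ above the wiper and 7.108 kΩ below.
R_L loads the lower segment: effective lower R = 4.318 kΩ.
V_out = 46.8 × 4.318/(2.642 + 4.318) = 29.03 mV.

V_out ≈ 29.0 mV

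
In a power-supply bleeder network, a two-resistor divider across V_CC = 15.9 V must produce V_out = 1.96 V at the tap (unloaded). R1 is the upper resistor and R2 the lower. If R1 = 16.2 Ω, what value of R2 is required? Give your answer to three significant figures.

R2 ≈ 2.28 Ω

The divider ratio is R2/(R1+R2) = 1.96/15.9 = 0.1233.
Rearranging, R2 = R1·k/(1−k) = 16.2 × 0.1406 = 2.278 Ω.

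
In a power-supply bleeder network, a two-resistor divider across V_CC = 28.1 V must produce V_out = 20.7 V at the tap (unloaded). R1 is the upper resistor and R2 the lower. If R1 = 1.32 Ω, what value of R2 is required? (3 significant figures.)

R2 ≈ 3.69 Ω

The divider ratio is R2/(R1+R2) = 20.7/28.1 = 0.7367.
Rearranging, R2 = R1·k/(1−k) = 1.32 × 2.797 = 3.692 Ω.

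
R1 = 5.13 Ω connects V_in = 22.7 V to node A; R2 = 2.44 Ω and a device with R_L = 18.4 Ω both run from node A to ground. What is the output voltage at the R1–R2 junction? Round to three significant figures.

First combine the lower leg with the load: R2 ‖ R_L = 2.154 Ω.
Voltage divider with the loaded lower leg: V_out = 22.7 × 2.154/(5.13 + 2.154) = 22.7 × 0.2957 = 6.713 V.

V_out ≈ 6.71 V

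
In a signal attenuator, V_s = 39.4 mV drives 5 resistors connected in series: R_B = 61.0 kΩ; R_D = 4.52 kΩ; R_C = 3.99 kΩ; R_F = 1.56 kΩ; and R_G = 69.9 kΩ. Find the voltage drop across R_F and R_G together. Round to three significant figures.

V ≈ 20.0 mV

ΣR = 61.0 + 4.52 + 3.99 + 1.56 + 69.9 = 141.0 kΩ.
R_{R_F..R_G} = 1.56 + 69.9 = 71.46 kΩ.
Voltage divider: V = V_s · (71.46 / 141.0) = 39.4 × 0.5069 = 19.97 mV.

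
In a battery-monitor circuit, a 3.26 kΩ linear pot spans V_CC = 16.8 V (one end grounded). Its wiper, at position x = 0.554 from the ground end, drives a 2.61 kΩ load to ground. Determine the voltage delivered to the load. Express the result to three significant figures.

V_out ≈ 7.11 V

The pot divides into 1.454 kΩ above the wiper and 1.806 kΩ below.
R_L loads the lower segment: effective lower R = 1.067 kΩ.
Loaded-divider output: V_out = 16.8 × 0.4233 = 7.112 V.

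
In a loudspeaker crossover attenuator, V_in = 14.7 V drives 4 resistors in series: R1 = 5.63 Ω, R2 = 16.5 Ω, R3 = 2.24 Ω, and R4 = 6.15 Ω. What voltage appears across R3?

ΣR = 5.63 + 16.5 + 2.24 + 6.15 = 30.52 Ω.
V = V_in · R/ΣR = 14.7 × 0.07339 = 1.079 V.

V ≈ 1.08 V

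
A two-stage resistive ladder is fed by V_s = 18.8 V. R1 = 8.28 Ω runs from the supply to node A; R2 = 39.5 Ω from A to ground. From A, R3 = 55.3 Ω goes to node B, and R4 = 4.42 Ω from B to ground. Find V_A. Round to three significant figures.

V_A ≈ 13.9 V

Looking into the second stage from A: R3 + R4 = 59.72 Ω appears in parallel with R2.
R2 ‖ (R3+R4) = 23.77 Ω.
So V_A = 18.8 × 0.7417 = 13.94 V.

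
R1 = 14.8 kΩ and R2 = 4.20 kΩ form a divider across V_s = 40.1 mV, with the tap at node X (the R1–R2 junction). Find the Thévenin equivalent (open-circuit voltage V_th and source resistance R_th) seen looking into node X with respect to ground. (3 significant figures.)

V_th ≈ 8.86 mV, R_th ≈ 3.27 kΩ

With X open, the divider is unloaded: V_th = 40.1 × 4.20/19.00 = 8.864 mV.
Zeroing V_s shorts the top of R1 to ground, so R_th = R1 ‖ R2 = 3.272 kΩ.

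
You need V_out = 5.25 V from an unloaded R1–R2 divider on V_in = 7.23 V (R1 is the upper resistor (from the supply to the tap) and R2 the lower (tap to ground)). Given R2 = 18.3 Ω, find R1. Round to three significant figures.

R1 ≈ 6.90 Ω

V_out/V_in = R2/(R1+R2) = 0.7261.
Rearranging, R1 = R2·(1−k)/k = 18.3 × 0.3771 = 6.902 Ω.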